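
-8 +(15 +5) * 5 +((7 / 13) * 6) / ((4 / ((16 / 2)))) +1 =1293 / 13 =99.46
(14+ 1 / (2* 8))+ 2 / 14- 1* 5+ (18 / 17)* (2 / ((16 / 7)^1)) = 19291 / 1904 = 10.13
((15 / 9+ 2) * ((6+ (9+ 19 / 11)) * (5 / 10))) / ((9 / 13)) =1196 / 27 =44.30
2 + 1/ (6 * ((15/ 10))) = 19/ 9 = 2.11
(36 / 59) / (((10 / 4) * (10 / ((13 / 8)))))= 0.04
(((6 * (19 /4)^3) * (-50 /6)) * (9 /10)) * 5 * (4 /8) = -1543275 /128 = -12056.84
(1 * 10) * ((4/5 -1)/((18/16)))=-16/9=-1.78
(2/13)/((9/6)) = 4/39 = 0.10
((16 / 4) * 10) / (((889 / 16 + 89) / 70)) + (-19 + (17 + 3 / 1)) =47113 / 2313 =20.37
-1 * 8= -8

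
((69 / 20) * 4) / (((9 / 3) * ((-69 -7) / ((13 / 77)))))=-299 / 29260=-0.01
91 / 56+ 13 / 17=325 / 136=2.39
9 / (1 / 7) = 63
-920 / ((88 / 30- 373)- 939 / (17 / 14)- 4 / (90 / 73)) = 703800 / 877153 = 0.80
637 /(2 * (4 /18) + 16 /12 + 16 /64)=22932 /73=314.14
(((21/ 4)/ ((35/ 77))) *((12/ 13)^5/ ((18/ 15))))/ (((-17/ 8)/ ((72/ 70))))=-98537472/ 31559905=-3.12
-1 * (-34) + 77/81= 2831/81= 34.95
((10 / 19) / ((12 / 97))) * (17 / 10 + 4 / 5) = 2425 / 228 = 10.64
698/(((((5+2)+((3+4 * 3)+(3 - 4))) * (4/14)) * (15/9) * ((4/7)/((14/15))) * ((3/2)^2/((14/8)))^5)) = 32.45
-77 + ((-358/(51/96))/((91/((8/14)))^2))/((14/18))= -3719711011/48286511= -77.03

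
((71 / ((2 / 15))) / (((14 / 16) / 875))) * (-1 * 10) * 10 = -53250000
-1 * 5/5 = -1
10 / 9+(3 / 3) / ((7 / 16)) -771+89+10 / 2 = -673.60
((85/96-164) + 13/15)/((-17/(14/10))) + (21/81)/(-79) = 387508583/29008800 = 13.36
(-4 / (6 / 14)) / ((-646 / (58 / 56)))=29 / 1938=0.01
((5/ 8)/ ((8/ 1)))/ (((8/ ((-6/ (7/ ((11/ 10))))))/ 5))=-165/ 3584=-0.05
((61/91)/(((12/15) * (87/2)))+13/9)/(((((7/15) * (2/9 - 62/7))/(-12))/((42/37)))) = 9386415/1897064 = 4.95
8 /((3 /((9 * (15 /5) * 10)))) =720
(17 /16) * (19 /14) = 323 /224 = 1.44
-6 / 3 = -2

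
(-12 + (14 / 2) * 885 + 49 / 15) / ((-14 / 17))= -788749 / 105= -7511.90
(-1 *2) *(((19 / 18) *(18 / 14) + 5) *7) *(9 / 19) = -801 / 19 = -42.16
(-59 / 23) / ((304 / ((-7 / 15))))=413 / 104880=0.00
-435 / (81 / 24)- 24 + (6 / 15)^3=-171928 / 1125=-152.82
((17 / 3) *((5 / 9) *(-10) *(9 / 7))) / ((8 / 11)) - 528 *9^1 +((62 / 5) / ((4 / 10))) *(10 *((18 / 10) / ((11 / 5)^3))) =-531656033 / 111804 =-4755.25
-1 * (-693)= 693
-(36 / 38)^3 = -0.85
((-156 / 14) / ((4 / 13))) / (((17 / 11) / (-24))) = 66924 / 119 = 562.39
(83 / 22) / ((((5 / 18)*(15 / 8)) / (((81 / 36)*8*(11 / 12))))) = 119.52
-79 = -79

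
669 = 669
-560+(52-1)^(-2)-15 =-1495574/2601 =-575.00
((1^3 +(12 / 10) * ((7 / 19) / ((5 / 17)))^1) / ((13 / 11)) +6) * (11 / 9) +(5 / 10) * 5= 1380713 / 111150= 12.42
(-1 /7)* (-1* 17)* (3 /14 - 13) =-3043 /98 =-31.05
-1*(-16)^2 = -256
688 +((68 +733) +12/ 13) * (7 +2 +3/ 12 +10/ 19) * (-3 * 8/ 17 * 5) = -229484338/ 4199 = -54652.14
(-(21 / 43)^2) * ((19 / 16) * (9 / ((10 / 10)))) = -75411 / 29584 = -2.55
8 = 8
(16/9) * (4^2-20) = -64/9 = -7.11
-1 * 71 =-71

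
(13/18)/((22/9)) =0.30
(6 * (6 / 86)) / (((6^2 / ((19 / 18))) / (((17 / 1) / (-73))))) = -323 / 113004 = -0.00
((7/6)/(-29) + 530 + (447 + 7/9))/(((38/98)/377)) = 325111423/342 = 950618.20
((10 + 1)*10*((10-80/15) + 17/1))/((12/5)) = 17875/18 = 993.06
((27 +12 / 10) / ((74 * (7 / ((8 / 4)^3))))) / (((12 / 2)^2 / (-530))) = -4982 / 777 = -6.41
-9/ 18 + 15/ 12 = 3/ 4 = 0.75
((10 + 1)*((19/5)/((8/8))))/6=209/30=6.97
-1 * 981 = -981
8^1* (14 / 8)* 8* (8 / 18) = 448 / 9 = 49.78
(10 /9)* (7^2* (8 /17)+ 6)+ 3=5399 /153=35.29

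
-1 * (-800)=800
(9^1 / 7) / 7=9 / 49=0.18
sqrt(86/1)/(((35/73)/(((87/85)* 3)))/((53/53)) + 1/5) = 95265* sqrt(86)/33928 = 26.04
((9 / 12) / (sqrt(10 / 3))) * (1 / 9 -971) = -4369 * sqrt(30) / 60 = -398.83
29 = 29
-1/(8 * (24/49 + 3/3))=-49/584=-0.08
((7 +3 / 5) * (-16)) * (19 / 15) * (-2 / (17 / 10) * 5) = 906.04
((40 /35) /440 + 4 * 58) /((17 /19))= 1697099 /6545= 259.30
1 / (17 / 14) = 14 / 17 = 0.82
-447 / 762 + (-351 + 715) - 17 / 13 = 1195673 / 3302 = 362.11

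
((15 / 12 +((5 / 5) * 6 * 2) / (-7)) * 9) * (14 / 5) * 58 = -3393 / 5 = -678.60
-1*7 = -7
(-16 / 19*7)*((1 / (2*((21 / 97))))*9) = -2328 / 19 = -122.53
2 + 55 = 57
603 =603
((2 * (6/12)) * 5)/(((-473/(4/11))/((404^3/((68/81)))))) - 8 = -26706109528/88451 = -301931.12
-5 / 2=-2.50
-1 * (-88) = 88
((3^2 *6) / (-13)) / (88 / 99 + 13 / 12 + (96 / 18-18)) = 1944 / 5005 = 0.39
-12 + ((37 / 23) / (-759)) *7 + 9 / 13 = -2569546 / 226941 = -11.32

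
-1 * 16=-16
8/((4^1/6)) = 12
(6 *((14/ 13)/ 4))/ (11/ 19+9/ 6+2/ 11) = 418/ 585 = 0.71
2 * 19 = 38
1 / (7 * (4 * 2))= 1 / 56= 0.02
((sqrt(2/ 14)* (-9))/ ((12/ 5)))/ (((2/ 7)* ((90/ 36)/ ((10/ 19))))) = -15* sqrt(7)/ 38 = -1.04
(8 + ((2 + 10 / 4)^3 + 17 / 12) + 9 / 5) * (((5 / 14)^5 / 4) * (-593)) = -4551645625 / 51631104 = -88.16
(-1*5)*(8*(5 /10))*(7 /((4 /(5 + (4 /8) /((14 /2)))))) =-355 /2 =-177.50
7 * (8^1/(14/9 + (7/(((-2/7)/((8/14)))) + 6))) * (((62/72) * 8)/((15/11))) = -19096/435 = -43.90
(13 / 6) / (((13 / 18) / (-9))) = -27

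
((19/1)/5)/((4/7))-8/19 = 2367/380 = 6.23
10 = 10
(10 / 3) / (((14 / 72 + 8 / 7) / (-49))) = -41160 / 337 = -122.14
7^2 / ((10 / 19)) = 931 / 10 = 93.10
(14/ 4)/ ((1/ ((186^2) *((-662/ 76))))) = -20039733/ 19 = -1054722.79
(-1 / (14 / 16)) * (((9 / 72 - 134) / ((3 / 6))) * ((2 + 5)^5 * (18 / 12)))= 7714413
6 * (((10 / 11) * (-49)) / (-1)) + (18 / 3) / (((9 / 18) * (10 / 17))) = 15822 / 55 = 287.67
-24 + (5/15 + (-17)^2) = 796/3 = 265.33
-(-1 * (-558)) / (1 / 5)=-2790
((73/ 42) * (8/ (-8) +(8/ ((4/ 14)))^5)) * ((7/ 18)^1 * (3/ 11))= 139595199/ 44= 3172618.16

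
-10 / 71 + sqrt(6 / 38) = -10 / 71 + sqrt(57) / 19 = 0.26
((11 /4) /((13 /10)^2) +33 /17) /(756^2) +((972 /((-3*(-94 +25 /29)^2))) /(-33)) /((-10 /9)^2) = 760171627188269 /823571080128096300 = 0.00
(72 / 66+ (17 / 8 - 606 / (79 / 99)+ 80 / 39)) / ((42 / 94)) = -1687.86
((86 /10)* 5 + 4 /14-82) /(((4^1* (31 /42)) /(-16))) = 6504 /31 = 209.81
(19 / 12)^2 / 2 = 361 / 288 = 1.25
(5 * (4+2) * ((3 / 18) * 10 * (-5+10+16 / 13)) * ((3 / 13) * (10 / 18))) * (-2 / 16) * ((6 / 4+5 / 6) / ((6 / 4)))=-2625 / 338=-7.77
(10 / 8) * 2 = 5 / 2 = 2.50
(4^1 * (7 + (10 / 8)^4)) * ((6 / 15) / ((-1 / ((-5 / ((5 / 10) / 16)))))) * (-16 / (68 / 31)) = -299708 / 17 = -17629.88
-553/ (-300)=553/ 300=1.84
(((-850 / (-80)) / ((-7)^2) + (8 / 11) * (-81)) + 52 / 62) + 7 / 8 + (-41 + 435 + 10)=11596763 / 33418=347.02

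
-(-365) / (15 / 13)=949 / 3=316.33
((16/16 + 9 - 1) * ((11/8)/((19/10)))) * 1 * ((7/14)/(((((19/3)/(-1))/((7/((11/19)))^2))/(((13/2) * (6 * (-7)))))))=20521.53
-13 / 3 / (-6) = 0.72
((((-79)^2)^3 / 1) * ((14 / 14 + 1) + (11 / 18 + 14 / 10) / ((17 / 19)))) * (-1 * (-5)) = 1579825373430979 / 306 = 5162828017748.30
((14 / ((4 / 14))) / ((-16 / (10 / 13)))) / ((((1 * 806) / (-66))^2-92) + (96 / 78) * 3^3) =-266805 / 10234568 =-0.03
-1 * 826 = -826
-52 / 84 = -13 / 21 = -0.62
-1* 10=-10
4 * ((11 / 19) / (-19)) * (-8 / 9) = 352 / 3249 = 0.11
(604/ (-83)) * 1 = -604/ 83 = -7.28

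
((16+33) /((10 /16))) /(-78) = -1.01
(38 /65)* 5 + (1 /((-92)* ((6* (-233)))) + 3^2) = 19935493 /1672008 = 11.92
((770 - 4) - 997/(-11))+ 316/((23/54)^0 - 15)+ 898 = 133369/77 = 1732.06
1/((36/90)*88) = 5/176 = 0.03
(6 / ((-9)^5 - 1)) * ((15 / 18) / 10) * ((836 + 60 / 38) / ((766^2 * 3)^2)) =-7957 / 3476410803334936800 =-0.00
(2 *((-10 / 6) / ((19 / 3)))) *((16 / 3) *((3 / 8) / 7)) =-20 / 133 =-0.15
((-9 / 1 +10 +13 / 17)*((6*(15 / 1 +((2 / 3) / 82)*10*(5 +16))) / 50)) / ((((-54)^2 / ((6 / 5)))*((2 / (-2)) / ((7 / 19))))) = -959 / 1787805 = -0.00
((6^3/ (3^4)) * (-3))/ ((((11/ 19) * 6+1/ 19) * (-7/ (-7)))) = -2.27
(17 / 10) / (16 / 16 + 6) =17 / 70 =0.24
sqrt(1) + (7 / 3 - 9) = -17 / 3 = -5.67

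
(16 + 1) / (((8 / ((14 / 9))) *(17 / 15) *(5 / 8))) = 14 / 3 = 4.67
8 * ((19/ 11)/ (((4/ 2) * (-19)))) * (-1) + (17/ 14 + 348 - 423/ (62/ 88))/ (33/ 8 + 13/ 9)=-42819496/ 957187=-44.73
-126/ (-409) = 126/ 409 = 0.31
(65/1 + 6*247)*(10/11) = 15470/11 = 1406.36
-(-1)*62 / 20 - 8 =-49 / 10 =-4.90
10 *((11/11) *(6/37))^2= 360/1369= 0.26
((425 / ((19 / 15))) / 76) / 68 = 375 / 5776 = 0.06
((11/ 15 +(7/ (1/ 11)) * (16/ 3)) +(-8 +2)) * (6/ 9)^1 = 270.27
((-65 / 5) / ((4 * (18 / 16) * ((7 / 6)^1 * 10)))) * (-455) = 338 / 3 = 112.67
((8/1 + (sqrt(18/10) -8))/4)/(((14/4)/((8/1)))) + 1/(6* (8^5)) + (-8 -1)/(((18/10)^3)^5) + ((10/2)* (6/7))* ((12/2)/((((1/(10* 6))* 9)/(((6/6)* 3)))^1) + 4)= 12* sqrt(5)/35 + 5577208963000548032029/10494774292298268672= 532.19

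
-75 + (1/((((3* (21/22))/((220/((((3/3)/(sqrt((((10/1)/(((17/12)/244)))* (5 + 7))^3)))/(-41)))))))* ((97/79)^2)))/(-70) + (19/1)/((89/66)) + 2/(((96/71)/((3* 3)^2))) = 83877/1424 + 116039126691840* sqrt(10370)/133240849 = 88686338.90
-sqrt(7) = -2.65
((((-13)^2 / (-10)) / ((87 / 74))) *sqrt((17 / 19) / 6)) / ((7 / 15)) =-6253 *sqrt(1938) / 23142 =-11.89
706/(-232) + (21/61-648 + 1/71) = -326901419/502396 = -650.68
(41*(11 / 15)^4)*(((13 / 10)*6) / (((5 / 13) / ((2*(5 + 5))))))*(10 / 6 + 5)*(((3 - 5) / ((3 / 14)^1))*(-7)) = 318139325504 / 151875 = 2094744.53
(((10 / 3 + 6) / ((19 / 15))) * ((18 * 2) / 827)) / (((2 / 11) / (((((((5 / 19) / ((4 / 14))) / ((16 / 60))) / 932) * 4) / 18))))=202125 / 139122902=0.00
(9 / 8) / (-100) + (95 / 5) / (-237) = -0.09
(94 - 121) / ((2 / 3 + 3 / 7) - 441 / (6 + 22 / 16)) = 33453 / 72731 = 0.46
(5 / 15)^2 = 1 / 9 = 0.11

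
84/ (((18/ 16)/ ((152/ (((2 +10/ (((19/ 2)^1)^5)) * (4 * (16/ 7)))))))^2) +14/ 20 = 7592829093678962539/ 1655601831471870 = 4586.14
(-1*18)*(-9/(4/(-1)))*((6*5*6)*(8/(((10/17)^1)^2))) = -842724/5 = -168544.80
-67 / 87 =-0.77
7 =7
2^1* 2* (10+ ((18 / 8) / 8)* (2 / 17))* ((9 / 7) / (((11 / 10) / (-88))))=-491220 / 119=-4127.90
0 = 0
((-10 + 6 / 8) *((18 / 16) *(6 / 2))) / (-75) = 333 / 800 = 0.42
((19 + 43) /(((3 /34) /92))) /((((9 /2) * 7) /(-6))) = -775744 /63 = -12313.40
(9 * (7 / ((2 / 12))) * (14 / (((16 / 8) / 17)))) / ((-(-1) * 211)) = 44982 / 211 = 213.18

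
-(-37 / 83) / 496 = 37 / 41168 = 0.00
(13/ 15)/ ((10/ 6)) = 13/ 25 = 0.52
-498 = -498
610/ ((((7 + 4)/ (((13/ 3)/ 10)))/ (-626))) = -496418/ 33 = -15042.97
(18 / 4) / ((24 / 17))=51 / 16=3.19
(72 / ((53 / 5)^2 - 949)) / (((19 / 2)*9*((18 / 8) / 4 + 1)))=-64 / 99351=-0.00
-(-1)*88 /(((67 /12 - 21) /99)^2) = 124198272 /34225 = 3628.88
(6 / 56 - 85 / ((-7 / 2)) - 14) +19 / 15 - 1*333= -134963 / 420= -321.34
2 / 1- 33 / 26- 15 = -371 / 26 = -14.27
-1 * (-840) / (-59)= -840 / 59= -14.24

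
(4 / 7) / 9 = 4 / 63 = 0.06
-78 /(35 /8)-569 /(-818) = -490517 /28630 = -17.13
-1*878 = -878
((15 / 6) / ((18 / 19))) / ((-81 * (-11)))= 95 / 32076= 0.00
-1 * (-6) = 6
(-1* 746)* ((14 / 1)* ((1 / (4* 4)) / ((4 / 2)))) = -2611 / 8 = -326.38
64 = 64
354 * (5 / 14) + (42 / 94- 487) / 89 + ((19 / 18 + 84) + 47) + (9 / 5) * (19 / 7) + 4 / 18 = 680234689 / 2635290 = 258.13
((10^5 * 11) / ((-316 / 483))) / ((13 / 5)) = -664125000 / 1027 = -646665.04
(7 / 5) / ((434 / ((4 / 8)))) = 1 / 620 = 0.00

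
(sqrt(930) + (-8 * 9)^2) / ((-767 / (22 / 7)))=-114048 / 5369-22 * sqrt(930) / 5369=-21.37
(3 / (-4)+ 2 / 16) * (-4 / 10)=1 / 4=0.25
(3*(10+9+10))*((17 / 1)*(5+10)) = 22185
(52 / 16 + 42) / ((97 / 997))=180457 / 388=465.10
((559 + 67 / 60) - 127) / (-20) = -25987 / 1200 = -21.66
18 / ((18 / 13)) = 13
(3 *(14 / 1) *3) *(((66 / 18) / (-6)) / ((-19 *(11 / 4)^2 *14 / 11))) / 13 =8 / 247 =0.03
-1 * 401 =-401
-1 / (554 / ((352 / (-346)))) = 88 / 47921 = 0.00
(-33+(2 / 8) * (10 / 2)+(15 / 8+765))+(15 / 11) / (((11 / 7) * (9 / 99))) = 65531 / 88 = 744.67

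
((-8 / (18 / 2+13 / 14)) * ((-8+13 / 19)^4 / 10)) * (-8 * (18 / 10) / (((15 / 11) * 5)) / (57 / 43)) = 569093408576 / 1547561875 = 367.74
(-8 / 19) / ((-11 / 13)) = 104 / 209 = 0.50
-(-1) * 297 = 297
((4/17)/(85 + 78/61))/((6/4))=488/268413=0.00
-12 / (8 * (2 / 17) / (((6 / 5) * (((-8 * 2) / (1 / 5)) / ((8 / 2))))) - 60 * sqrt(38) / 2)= -306 / 22238549+234090 * sqrt(38) / 22238549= 0.06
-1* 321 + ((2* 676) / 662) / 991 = -105294065 / 328021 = -321.00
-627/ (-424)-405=-403.52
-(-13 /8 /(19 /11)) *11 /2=1573 /304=5.17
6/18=1/3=0.33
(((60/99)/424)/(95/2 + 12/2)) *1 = 0.00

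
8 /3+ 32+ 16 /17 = 1816 /51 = 35.61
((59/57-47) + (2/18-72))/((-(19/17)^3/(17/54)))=1683198713/63336006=26.58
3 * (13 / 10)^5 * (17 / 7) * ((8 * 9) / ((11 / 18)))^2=993909776184 / 2646875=375503.10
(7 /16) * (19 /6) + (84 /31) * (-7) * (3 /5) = -148729 /14880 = -10.00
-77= -77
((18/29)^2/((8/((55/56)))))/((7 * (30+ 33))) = 495/4615408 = 0.00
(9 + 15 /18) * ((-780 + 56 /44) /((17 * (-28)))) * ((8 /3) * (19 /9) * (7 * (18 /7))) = 19204972 /11781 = 1630.16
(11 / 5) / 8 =0.28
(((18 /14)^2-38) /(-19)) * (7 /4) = 1781 /532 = 3.35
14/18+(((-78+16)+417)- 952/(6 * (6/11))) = 584/9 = 64.89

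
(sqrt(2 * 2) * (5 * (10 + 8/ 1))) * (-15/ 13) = -2700/ 13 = -207.69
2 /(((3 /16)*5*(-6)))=-16 /45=-0.36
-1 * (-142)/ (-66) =-71/ 33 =-2.15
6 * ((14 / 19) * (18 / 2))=756 / 19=39.79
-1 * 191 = -191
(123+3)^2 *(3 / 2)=23814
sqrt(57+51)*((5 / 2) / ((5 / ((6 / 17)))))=18*sqrt(3) / 17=1.83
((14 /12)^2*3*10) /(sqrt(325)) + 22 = 49*sqrt(13) /78 + 22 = 24.27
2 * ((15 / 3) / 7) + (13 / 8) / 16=1371 / 896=1.53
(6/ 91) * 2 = 12/ 91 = 0.13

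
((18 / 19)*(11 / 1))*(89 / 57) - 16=98 / 361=0.27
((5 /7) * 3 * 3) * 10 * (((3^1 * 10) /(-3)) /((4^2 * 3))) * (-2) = 26.79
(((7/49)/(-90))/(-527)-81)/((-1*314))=26892809/104251140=0.26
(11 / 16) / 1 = 11 / 16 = 0.69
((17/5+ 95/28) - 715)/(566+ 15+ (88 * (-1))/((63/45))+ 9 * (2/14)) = -99149/72720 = -1.36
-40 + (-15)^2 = 185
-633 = -633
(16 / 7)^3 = 4096 / 343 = 11.94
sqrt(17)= 4.12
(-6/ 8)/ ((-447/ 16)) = 4/ 149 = 0.03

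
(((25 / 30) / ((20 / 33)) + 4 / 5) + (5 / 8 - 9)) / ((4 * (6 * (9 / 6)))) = -31 / 180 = -0.17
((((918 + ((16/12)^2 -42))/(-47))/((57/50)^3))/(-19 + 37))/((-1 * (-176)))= -30859375/7755327261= -0.00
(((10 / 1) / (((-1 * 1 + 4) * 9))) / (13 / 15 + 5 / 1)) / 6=25 / 2376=0.01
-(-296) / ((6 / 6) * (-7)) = -296 / 7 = -42.29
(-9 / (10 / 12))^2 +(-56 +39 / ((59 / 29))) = 117719 / 1475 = 79.81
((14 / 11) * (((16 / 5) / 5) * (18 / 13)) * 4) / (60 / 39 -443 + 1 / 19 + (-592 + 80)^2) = 76608 / 4444037125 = 0.00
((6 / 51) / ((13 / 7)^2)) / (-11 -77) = -49 / 126412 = -0.00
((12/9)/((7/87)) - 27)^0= 1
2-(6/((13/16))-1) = -57/13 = -4.38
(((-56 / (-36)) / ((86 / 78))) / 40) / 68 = 91 / 175440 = 0.00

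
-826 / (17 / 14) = -11564 / 17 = -680.24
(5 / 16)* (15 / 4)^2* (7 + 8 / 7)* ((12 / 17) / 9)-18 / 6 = -1473 / 7616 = -0.19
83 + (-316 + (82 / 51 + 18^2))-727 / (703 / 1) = 91.57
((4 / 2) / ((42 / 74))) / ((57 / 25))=1850 / 1197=1.55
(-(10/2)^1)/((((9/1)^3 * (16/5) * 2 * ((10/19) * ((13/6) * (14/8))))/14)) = -95/12636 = -0.01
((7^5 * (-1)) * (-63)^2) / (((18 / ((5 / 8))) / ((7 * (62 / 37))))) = -8041897395 / 296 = -27168572.28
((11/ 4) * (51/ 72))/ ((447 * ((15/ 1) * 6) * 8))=187/ 30896640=0.00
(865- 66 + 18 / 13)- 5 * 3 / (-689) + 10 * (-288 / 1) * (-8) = 16426040 / 689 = 23840.41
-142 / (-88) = 71 / 44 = 1.61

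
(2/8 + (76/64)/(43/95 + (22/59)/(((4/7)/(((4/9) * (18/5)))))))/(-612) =-140051/82145088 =-0.00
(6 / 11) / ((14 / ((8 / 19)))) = 24 / 1463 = 0.02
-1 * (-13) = 13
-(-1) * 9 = 9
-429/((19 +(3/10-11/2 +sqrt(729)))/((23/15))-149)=9867/2815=3.51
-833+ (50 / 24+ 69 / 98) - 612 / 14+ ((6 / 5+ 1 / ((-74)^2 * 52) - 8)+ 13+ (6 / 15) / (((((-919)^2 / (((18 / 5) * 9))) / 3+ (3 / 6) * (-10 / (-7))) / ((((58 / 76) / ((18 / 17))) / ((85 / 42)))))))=-39233059702874396599 / 45213605715642000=-867.73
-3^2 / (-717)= 3 / 239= 0.01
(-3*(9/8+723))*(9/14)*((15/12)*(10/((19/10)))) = -19551375/2128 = -9187.68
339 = 339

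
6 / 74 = 3 / 37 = 0.08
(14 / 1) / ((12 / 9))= 21 / 2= 10.50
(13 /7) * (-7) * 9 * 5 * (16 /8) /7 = -1170 /7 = -167.14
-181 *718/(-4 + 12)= -64979/4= -16244.75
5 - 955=-950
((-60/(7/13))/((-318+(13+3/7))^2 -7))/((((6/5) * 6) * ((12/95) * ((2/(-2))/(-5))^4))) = -135078125/163622916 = -0.83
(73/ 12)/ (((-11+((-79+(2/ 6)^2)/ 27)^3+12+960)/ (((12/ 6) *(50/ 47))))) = 8728918425/ 631275265469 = 0.01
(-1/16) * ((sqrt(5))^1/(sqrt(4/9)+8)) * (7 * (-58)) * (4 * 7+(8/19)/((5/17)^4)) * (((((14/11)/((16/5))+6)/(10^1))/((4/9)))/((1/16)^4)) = 197623316249856 * sqrt(5)/8490625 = 52045540.71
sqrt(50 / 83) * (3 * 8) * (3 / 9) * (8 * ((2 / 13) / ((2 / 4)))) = 1280 * sqrt(166) / 1079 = 15.28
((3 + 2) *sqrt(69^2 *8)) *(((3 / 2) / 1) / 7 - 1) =-3795 *sqrt(2) / 7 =-766.71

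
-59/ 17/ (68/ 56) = -826/ 289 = -2.86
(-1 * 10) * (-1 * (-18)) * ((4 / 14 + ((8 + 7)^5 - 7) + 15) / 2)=-478411470 / 7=-68344495.71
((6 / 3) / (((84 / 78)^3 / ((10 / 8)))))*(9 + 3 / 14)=1417065 / 76832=18.44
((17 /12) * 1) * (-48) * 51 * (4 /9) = -1541.33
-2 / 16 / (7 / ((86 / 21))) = -43 / 588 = -0.07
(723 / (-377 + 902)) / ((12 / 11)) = 2651 / 2100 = 1.26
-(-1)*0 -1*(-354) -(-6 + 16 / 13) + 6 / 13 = 4670 / 13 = 359.23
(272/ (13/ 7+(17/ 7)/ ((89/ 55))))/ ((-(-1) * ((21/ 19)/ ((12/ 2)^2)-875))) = -1379856/ 14904977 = -0.09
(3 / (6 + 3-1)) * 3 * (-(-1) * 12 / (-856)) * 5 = -135 / 1712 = -0.08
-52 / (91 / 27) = -108 / 7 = -15.43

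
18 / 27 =2 / 3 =0.67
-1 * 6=-6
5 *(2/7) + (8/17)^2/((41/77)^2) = 7514282/3400663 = 2.21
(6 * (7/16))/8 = 21/64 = 0.33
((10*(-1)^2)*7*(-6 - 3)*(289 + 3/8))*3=-546918.75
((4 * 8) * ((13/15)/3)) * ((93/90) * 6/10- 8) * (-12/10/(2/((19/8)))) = 60762/625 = 97.22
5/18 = 0.28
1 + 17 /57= 74 /57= 1.30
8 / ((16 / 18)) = 9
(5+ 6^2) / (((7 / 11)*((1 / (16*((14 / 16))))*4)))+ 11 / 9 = 4081 / 18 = 226.72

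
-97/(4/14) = -339.50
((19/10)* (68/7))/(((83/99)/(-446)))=-9818.76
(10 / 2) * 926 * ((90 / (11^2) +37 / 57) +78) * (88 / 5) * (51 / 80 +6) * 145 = 1301350492767 / 209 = 6226557381.66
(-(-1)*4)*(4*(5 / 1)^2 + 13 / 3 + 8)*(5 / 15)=1348 / 9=149.78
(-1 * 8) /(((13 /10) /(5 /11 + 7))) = -45.87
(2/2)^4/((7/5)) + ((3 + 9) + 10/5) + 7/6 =667/42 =15.88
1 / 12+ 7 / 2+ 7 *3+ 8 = 391 / 12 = 32.58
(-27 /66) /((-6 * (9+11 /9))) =27 /4048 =0.01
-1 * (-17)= 17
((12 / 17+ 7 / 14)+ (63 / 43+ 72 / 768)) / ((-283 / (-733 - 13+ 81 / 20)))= 959682647 / 132398720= 7.25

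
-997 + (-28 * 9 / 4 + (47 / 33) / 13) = -454693 / 429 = -1059.89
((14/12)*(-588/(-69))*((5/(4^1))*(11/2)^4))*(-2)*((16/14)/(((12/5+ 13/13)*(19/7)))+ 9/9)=-25560.53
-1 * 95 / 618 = -95 / 618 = -0.15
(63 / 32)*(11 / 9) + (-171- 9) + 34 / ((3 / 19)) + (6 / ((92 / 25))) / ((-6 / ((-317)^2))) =-60210071 / 2208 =-27269.05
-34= -34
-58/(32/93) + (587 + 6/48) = 6697/16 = 418.56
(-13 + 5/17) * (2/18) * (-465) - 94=9562/17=562.47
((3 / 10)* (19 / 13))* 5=57 / 26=2.19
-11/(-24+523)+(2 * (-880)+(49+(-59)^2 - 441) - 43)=641703/499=1285.98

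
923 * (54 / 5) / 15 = 16614 / 25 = 664.56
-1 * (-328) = 328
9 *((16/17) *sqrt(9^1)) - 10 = 262/17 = 15.41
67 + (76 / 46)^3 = 71.51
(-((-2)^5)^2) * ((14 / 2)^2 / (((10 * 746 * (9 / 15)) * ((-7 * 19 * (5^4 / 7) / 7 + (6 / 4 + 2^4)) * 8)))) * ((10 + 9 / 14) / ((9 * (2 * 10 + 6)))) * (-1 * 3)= -116816 / 1025781705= -0.00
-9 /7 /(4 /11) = -99 /28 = -3.54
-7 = -7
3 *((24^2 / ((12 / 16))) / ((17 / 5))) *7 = 80640 / 17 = 4743.53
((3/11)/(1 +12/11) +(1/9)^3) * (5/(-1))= -11050/16767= -0.66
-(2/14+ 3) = -22/7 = -3.14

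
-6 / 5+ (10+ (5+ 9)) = 114 / 5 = 22.80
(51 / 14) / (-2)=-51 / 28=-1.82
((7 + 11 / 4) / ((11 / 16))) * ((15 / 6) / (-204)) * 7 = -455 / 374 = -1.22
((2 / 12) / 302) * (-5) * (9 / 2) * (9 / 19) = -135 / 22952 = -0.01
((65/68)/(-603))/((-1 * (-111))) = -65/4551444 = -0.00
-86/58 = -43/29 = -1.48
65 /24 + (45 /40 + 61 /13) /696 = 196645 /72384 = 2.72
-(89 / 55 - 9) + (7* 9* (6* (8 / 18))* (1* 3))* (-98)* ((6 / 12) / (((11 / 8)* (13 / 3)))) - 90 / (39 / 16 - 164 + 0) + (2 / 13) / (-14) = -4136.86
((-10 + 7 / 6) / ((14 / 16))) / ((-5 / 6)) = 424 / 35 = 12.11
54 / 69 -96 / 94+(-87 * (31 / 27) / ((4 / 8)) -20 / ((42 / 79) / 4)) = -23869600 / 68103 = -350.49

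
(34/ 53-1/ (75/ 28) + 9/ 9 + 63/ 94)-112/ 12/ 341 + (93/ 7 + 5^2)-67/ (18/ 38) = -101.25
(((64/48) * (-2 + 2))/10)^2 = 0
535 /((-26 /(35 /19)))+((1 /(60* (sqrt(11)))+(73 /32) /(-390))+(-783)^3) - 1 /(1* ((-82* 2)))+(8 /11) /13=-51336948289888177 /106941120+sqrt(11) /660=-480048724.84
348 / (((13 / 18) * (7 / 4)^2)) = 100224 / 637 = 157.34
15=15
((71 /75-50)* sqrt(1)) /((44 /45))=-11037 /220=-50.17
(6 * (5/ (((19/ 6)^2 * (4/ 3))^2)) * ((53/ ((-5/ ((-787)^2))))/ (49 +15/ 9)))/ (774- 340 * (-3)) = -71791680159/ 5922828808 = -12.12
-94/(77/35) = -470/11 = -42.73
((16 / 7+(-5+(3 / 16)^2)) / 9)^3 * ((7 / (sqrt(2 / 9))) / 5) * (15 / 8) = -110661134401 * sqrt(2) / 1065420324864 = -0.15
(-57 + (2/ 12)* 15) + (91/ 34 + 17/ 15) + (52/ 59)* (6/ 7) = -49.93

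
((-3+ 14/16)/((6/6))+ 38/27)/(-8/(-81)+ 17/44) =-5115/3458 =-1.48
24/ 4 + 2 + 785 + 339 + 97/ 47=53301/ 47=1134.06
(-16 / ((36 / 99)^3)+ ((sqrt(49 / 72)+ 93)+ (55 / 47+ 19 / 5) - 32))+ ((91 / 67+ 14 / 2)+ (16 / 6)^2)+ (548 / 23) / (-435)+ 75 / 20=-23403907808 / 94517235+ 7 * sqrt(2) / 12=-246.79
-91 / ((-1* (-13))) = -7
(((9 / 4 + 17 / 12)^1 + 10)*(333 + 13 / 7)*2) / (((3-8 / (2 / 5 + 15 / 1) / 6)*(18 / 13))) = 13742872 / 6057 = 2268.92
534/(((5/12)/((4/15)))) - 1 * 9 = 8319/25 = 332.76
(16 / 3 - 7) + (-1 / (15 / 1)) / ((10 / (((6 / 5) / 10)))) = -6253 / 3750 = -1.67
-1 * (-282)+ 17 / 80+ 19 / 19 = 22657 / 80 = 283.21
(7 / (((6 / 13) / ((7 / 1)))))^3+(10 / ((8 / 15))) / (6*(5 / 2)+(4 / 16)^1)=15766982233 / 13176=1196644.07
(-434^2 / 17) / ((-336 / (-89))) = -598703 / 204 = -2934.82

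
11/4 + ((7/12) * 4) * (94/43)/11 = 18241/5676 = 3.21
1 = 1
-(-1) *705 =705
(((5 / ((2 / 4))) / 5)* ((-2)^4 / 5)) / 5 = 1.28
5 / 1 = 5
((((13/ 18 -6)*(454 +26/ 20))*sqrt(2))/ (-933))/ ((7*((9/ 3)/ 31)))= 2681717*sqrt(2)/ 705348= 5.38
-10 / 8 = -5 / 4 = -1.25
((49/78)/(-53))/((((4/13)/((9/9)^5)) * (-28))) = 0.00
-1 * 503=-503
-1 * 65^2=-4225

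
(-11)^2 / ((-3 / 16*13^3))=-1936 / 6591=-0.29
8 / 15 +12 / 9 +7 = 133 / 15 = 8.87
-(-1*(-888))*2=-1776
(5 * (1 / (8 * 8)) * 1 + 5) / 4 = 325 / 256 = 1.27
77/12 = 6.42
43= 43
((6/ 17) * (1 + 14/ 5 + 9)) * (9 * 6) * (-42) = -870912/ 85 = -10246.02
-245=-245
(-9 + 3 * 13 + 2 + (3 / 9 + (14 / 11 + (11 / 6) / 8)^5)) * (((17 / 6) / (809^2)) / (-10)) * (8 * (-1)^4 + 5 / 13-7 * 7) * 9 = 5577487122200245 / 881687781355290624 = 0.01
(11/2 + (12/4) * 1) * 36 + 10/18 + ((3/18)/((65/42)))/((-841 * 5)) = 754103612/2459925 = 306.56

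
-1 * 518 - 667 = -1185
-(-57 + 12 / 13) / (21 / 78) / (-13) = -1458 / 91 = -16.02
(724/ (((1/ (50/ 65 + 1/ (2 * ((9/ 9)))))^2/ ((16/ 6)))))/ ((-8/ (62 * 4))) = -16294344/ 169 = -96416.24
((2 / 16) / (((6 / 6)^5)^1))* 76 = 19 / 2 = 9.50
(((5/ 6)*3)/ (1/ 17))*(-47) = -3995/ 2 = -1997.50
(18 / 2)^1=9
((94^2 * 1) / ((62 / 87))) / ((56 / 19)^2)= 69378063 / 48608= 1427.30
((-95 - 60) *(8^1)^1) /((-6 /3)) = 620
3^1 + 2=5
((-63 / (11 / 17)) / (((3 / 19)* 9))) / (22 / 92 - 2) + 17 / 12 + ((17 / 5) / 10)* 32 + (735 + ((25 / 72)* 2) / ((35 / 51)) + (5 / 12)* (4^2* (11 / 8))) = 745058059 / 935550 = 796.39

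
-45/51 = -15/17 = -0.88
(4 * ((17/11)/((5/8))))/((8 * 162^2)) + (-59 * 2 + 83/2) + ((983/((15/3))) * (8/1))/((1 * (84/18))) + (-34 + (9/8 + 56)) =1146407657/4041576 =283.65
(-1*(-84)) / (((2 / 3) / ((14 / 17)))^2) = 37044 / 289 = 128.18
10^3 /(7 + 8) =200 /3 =66.67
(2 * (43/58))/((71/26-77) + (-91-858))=-1118/771545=-0.00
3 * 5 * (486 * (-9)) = -65610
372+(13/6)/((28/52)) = 15793/42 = 376.02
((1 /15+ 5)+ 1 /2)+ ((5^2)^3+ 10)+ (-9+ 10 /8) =937969 /60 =15632.82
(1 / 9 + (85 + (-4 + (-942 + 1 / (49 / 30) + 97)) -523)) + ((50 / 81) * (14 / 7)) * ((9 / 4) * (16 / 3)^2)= -4791632 / 3969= -1207.26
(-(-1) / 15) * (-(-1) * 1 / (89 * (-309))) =-1 / 412515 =-0.00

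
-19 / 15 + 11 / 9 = -0.04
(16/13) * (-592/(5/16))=-151552/65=-2331.57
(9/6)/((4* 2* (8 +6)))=3/224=0.01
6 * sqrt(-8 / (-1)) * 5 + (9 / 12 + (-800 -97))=-3585 / 4 + 60 * sqrt(2)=-811.40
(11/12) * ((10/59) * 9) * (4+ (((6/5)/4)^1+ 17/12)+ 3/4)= 9.04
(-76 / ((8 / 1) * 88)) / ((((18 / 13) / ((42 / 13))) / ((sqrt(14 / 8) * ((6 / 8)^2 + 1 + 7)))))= -18221 * sqrt(7) / 16896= -2.85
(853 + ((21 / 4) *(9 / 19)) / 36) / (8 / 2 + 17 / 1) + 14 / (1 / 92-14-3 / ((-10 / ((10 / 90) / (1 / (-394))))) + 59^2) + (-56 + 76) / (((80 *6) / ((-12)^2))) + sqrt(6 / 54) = 46.96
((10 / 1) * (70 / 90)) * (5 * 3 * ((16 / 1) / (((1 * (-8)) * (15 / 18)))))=-280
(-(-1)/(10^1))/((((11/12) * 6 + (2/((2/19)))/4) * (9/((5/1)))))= 2/369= 0.01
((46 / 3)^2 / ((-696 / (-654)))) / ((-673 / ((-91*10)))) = 52471510 / 175653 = 298.72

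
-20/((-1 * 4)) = 5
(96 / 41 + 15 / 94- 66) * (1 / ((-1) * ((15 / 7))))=114205 / 3854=29.63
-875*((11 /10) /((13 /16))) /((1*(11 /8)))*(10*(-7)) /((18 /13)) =392000 /9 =43555.56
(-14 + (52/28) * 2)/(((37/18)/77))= -14256/37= -385.30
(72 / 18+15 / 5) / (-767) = -7 / 767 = -0.01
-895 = -895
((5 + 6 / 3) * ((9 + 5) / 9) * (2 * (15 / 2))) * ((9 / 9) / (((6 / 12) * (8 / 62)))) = 7595 / 3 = 2531.67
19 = 19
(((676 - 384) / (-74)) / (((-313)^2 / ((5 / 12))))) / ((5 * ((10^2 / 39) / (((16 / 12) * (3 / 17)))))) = -949 / 3081125050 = -0.00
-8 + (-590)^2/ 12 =87001/ 3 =29000.33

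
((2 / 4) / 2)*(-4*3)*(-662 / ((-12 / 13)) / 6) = -358.58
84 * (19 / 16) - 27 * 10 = -170.25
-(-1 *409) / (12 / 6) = 409 / 2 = 204.50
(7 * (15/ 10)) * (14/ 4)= 147/ 4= 36.75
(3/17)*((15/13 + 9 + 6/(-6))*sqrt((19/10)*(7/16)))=21*sqrt(1330)/520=1.47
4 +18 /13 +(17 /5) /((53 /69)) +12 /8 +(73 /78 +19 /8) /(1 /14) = 2383813 /41340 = 57.66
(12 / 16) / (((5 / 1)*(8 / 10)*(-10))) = -3 / 160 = -0.02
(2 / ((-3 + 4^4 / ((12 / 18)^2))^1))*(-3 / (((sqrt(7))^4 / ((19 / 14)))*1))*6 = -114 / 65513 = -0.00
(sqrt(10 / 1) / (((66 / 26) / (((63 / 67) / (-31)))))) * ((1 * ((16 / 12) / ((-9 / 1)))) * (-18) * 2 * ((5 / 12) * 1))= -1820 * sqrt(10) / 68541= -0.08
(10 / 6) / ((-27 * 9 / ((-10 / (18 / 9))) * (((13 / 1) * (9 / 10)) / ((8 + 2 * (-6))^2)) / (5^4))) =2500000 / 85293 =29.31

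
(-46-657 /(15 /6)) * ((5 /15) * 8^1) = -12352 /15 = -823.47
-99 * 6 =-594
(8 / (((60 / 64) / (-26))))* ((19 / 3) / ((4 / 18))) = -31616 / 5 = -6323.20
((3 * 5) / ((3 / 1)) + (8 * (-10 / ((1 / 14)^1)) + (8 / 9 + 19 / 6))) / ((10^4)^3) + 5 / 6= 14999999980003 / 18000000000000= 0.83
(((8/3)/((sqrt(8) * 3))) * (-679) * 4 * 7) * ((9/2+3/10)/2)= -152096 * sqrt(2)/15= -14339.75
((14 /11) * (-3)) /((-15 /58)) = 812 /55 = 14.76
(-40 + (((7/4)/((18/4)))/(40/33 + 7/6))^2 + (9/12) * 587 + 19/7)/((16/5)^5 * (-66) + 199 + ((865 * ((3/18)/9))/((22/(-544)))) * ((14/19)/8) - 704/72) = -0.02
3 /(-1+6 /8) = -12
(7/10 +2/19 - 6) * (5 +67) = -374.02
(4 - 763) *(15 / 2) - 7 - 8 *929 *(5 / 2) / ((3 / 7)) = -294317 / 6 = -49052.83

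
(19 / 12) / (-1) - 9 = -127 / 12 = -10.58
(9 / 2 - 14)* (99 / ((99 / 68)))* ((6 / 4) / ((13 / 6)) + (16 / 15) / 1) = -221578 / 195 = -1136.30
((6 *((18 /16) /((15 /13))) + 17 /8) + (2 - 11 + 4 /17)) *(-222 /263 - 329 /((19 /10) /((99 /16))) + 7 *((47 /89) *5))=2013314858697 /2419347520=832.17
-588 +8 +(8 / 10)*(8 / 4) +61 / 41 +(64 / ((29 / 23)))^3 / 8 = 78846678617 / 4999745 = 15770.14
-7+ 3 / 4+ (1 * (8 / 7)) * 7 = 7 / 4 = 1.75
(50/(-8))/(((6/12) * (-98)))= 25/196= 0.13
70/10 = 7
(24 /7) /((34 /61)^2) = 22326 /2023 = 11.04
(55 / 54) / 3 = 55 / 162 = 0.34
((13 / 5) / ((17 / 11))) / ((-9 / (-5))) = 143 / 153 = 0.93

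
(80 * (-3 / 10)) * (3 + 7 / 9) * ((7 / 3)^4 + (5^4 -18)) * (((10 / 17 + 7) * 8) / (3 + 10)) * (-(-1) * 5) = -1419151360 / 1053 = -1347722.09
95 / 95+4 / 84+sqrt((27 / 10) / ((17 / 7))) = 22 / 21+3 * sqrt(3570) / 170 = 2.10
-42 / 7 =-6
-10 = -10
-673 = -673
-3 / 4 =-0.75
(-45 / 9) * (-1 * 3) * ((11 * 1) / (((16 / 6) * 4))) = 495 / 32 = 15.47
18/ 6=3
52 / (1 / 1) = 52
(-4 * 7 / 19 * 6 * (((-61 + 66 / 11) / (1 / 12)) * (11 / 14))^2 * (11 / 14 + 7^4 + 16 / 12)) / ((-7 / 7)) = 5319830775600 / 931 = 5714103948.01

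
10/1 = 10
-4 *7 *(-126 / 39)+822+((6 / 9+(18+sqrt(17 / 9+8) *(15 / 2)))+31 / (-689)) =5 *sqrt(89) / 2+1924549 / 2067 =954.67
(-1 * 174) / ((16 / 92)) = -2001 / 2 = -1000.50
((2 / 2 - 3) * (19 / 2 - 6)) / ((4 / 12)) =-21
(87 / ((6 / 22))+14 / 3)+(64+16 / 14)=388.81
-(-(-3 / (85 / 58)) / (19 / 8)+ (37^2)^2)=-3026771407 / 1615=-1874161.86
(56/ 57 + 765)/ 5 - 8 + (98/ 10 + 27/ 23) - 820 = -4351403/ 6555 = -663.83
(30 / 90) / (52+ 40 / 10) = 1 / 168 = 0.01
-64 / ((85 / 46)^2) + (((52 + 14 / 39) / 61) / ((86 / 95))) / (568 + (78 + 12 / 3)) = -360162160573 / 19216491450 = -18.74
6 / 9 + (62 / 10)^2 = 2933 / 75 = 39.11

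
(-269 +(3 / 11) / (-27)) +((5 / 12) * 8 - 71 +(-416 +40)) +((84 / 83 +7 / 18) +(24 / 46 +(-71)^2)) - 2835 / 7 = 494557433 / 125994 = 3925.25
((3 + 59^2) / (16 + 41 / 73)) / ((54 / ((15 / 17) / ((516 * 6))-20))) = -1716129625 / 22026492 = -77.91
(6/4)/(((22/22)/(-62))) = -93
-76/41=-1.85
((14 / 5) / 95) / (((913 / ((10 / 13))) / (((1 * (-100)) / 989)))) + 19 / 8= 4237572721 / 1784243032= 2.37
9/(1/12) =108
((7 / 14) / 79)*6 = 3 / 79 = 0.04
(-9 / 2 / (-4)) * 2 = 9 / 4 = 2.25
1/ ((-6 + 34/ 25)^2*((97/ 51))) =31875/ 1305232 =0.02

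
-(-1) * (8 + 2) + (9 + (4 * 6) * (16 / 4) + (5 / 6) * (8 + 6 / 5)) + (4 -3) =371 / 3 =123.67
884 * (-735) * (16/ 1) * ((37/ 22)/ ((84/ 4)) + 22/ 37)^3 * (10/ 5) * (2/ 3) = -54242429403612320/ 12742218027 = -4256906.39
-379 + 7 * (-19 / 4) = -1649 / 4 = -412.25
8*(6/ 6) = 8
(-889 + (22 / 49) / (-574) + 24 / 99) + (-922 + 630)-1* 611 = -831517427 / 464079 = -1791.76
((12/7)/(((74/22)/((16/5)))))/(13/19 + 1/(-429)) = 8607456/3598805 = 2.39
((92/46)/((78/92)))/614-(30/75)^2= -46742/299325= -0.16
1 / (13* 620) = 1 / 8060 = 0.00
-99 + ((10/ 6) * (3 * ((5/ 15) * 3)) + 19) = -75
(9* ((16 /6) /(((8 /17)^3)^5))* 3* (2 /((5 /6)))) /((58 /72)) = 695568801516885237699 /39857296506880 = 17451479.72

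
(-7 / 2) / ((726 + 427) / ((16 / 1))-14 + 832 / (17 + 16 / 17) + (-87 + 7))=-17080 / 119249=-0.14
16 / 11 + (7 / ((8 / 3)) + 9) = 1151 / 88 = 13.08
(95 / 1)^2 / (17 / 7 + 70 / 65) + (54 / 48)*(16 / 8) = 3287971 / 1276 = 2576.78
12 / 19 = 0.63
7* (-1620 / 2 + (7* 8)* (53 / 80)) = -54103 / 10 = -5410.30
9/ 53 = 0.17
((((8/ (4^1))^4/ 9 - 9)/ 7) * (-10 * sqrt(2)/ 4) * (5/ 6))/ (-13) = -125 * sqrt(2)/ 756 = -0.23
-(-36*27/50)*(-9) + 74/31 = -133744/775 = -172.57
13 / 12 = 1.08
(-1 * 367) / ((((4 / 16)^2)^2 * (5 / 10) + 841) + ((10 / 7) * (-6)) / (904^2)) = -16795423232 / 38487693639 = -0.44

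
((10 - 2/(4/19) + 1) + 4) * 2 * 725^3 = 4191859375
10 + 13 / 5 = 63 / 5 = 12.60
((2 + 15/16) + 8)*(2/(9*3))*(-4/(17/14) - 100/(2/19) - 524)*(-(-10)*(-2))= 10987375/459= 23937.64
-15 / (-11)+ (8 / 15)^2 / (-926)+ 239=275438348 / 1145925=240.36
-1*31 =-31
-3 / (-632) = 3 / 632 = 0.00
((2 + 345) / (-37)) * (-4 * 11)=15268 / 37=412.65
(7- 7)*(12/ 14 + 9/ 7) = 0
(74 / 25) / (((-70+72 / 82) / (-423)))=641691 / 35425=18.11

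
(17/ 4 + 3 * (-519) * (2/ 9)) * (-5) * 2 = 6835/ 2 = 3417.50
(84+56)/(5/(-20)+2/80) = -5600/9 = -622.22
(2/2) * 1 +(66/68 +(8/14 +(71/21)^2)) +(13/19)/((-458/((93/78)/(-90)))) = 18231499003/1304777880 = 13.97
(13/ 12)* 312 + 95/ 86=29163/ 86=339.10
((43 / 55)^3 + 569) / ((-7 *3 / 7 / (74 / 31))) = -2337089756 / 5157625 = -453.13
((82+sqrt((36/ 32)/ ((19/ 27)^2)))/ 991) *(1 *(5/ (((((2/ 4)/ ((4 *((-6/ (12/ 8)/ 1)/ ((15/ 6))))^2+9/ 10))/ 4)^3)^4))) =2400908800683302183075876902568076700409369985024 *sqrt(2)/ 224459171295166015625+9722198600297816247517131161016409354744115494912/ 11813640594482421875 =838090821186494662237405200000.00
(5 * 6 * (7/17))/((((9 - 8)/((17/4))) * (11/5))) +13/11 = 551/22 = 25.05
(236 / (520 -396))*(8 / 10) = 236 / 155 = 1.52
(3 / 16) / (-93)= -1 / 496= -0.00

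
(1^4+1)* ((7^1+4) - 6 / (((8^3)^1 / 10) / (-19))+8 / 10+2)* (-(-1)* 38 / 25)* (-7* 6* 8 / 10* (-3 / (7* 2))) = 1753947 / 5000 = 350.79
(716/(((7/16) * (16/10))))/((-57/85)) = -608600/399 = -1525.31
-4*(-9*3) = 108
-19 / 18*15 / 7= -95 / 42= -2.26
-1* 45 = -45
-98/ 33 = -2.97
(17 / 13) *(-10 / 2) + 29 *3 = 1046 / 13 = 80.46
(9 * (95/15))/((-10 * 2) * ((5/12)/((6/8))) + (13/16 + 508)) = 8208/71669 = 0.11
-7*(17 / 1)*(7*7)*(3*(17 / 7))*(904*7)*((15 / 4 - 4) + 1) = -201624318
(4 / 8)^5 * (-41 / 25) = -41 / 800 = -0.05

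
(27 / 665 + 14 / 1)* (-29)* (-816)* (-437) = -5081867664 / 35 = -145196218.97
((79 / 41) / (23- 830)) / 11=-79 / 363957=-0.00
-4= -4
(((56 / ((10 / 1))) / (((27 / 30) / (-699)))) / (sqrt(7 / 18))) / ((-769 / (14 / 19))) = 26096 * sqrt(14) / 14611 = 6.68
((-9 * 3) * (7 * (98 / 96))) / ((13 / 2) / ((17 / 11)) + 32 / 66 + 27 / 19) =-671517 / 21272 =-31.57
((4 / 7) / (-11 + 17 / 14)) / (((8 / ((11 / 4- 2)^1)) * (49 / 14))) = -3 / 1918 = -0.00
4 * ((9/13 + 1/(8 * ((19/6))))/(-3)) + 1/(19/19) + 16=3958/247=16.02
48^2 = 2304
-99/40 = -2.48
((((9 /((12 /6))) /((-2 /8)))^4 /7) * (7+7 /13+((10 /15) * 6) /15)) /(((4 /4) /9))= 479320416 /455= 1053451.46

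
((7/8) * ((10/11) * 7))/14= 0.40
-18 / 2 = -9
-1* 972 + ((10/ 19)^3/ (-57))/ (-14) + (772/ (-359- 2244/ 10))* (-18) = -7569397215904/ 7983073497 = -948.18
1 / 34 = 0.03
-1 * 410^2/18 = -84050/9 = -9338.89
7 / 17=0.41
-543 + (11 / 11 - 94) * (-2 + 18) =-2031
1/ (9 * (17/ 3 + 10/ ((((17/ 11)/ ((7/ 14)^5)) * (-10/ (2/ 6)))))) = 544/ 27711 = 0.02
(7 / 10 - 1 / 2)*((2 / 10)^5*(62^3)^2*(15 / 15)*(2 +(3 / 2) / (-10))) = 525402179152 / 78125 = 6725147.89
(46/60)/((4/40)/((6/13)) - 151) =-46/9047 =-0.01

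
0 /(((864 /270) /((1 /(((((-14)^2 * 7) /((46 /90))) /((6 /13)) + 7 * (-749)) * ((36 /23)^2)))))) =0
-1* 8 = -8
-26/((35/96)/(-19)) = 47424/35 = 1354.97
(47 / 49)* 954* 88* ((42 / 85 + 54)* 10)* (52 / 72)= 26399657856 / 833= 31692266.33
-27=-27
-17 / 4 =-4.25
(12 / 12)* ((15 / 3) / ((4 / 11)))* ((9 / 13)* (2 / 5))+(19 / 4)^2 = 5485 / 208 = 26.37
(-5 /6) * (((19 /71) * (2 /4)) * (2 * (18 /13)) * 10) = -2850 /923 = -3.09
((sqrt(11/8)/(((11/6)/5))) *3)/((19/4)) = 90 *sqrt(22)/209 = 2.02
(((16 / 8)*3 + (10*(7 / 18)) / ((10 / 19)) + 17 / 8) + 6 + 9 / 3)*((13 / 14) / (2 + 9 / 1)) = 22945 / 11088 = 2.07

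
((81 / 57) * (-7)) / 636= -63 / 4028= -0.02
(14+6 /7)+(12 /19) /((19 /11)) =38468 /2527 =15.22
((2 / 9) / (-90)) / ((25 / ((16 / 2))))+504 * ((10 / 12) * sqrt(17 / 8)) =-8 / 10125+105 * sqrt(34) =612.25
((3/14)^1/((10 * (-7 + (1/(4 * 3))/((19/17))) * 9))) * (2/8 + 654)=-0.22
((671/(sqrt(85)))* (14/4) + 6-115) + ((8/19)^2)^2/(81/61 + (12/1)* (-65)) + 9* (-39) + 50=-155.27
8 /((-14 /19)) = -76 /7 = -10.86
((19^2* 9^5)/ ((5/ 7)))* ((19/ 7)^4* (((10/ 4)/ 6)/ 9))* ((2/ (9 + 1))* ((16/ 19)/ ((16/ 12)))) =16245685539/ 1715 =9472702.94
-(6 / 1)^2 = -36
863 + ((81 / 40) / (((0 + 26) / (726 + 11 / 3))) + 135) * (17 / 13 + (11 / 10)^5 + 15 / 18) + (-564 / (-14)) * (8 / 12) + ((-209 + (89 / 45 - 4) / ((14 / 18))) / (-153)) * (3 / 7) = 777140308817573 / 482664000000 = 1610.11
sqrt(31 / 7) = sqrt(217) / 7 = 2.10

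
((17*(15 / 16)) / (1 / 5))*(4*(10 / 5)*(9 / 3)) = 1912.50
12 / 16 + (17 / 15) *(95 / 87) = 2075 / 1044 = 1.99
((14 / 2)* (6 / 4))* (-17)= -357 / 2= -178.50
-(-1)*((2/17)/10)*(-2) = -2/85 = -0.02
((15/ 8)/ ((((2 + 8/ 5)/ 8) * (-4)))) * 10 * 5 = -625/ 12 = -52.08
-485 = -485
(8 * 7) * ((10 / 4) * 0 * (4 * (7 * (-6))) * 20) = 0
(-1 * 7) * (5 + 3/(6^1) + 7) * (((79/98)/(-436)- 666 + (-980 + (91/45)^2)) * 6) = 142065162607/164808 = 862004.04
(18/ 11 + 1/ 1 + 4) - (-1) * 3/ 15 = 376/ 55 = 6.84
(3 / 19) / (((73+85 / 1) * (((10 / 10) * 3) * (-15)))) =-1 / 45030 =-0.00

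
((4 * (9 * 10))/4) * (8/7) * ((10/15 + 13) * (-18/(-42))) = 29520/49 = 602.45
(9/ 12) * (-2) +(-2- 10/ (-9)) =-43/ 18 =-2.39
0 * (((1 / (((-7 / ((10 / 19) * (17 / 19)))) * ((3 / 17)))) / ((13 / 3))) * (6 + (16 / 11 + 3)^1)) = 0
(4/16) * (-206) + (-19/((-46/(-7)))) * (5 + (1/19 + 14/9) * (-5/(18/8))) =-103627/1863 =-55.62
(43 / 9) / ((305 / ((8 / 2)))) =172 / 2745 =0.06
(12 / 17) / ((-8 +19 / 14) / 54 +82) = 3024 / 350761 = 0.01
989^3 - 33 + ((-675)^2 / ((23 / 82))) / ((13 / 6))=289465296664 / 299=968111360.08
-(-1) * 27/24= 9/8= 1.12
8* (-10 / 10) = -8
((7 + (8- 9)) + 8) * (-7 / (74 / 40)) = -52.97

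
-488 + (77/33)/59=-86369/177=-487.96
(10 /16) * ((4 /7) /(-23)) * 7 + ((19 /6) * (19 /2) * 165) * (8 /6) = 913315 /138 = 6618.22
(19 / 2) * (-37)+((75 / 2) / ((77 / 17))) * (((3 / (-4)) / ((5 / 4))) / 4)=-217289 / 616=-352.74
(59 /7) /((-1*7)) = -1.20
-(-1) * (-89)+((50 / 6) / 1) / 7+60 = -584 / 21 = -27.81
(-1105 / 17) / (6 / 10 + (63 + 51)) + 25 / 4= 13025 / 2292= 5.68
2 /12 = 1 /6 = 0.17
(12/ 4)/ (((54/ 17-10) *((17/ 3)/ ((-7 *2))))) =63/ 58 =1.09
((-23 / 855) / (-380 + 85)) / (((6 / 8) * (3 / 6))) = 184 / 756675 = 0.00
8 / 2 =4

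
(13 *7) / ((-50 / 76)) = -3458 / 25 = -138.32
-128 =-128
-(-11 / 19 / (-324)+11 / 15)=-22627 / 30780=-0.74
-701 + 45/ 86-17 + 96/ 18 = -183733/ 258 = -712.14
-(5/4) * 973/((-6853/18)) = 3.19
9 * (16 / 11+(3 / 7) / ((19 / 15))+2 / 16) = 202023 / 11704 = 17.26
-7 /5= -1.40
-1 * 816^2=-665856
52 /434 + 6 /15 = 564 /1085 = 0.52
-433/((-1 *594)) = 433/594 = 0.73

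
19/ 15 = 1.27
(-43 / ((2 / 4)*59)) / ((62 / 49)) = -2107 / 1829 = -1.15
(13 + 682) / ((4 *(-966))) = -695 / 3864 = -0.18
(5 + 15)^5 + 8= 3200008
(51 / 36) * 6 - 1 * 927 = -1837 / 2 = -918.50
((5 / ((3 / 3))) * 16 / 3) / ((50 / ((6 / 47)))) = 16 / 235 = 0.07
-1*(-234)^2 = -54756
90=90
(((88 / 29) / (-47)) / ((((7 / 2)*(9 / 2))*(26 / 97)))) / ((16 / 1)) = -1067 / 1116297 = -0.00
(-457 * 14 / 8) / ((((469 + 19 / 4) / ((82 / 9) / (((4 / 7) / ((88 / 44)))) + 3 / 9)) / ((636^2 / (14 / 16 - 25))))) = 66711997184 / 73147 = 912026.43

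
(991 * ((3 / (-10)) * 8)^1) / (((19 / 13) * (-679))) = 154596 / 64505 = 2.40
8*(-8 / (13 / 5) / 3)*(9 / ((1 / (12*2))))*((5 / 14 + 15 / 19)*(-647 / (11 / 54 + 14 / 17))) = 2086888665600 / 1630447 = 1279948.79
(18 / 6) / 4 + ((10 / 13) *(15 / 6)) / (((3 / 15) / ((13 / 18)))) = 277 / 36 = 7.69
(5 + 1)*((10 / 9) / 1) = 20 / 3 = 6.67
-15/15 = -1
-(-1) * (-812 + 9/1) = -803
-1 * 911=-911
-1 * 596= -596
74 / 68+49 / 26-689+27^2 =9497 / 221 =42.97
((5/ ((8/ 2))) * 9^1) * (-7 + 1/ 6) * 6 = -1845/ 4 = -461.25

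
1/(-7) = -1/7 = -0.14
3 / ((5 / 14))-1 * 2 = 32 / 5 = 6.40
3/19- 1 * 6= -111/19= -5.84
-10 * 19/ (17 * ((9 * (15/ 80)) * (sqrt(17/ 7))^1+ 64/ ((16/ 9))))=-71680/ 229653+ 160 * sqrt(119)/ 76551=-0.29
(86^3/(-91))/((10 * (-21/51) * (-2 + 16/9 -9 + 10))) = 48658284/22295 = 2182.48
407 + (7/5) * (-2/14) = 2034/5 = 406.80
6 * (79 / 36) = 79 / 6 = 13.17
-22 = -22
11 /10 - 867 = -8659 /10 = -865.90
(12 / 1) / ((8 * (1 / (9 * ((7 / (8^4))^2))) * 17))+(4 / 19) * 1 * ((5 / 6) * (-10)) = -57042458989 / 32514244608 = -1.75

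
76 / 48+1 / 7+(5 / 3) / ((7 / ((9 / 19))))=1.84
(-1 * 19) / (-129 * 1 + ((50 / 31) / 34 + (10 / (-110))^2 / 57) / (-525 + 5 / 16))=579755854095 / 3936239881877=0.15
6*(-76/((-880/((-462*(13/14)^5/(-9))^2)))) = 28812424796441/44273671680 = 650.78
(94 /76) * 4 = 94 /19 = 4.95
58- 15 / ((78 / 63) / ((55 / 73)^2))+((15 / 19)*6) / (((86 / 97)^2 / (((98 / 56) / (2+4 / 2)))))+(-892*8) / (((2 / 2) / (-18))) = 10007800422410399 / 77880649184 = 128501.76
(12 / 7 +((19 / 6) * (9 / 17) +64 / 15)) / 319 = 27337 / 1138830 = 0.02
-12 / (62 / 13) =-78 / 31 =-2.52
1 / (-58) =-1 / 58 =-0.02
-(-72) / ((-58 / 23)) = -828 / 29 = -28.55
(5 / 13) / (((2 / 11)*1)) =55 / 26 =2.12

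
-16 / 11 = -1.45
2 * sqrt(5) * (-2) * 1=-4 * sqrt(5)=-8.94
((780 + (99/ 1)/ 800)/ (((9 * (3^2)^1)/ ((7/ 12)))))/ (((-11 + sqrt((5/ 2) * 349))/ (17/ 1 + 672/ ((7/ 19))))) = 29490133981/ 194788800 + 2680921271 * sqrt(3490)/ 389577600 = 557.93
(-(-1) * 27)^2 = 729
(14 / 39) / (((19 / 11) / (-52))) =-616 / 57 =-10.81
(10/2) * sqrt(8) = 10 * sqrt(2) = 14.14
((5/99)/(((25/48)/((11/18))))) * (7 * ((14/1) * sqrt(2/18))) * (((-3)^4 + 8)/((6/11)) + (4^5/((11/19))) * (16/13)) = 787047016/173745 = 4529.90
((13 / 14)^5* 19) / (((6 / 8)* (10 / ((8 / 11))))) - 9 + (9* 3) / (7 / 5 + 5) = -311419643 / 88740960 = -3.51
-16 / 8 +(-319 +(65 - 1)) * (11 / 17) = -167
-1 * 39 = -39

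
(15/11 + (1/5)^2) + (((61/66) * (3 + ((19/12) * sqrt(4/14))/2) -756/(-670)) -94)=-3268421/36850 + 1159 * sqrt(14)/11088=-88.30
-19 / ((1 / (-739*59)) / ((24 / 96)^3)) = 828419 / 64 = 12944.05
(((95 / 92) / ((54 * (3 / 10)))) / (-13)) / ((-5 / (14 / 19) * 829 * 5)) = 0.00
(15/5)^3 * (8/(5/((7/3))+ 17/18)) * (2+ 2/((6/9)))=136080/389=349.82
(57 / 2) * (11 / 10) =627 / 20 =31.35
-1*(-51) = 51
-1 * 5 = -5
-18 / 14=-9 / 7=-1.29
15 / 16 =0.94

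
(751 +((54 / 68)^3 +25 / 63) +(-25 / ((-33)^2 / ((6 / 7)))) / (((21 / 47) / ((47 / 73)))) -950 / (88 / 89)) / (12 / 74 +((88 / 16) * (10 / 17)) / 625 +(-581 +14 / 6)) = 147940881609230375 / 409636047376434648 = 0.36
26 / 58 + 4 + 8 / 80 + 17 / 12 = 10379 / 1740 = 5.96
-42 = -42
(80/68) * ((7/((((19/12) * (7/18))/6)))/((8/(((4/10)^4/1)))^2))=20736/25234375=0.00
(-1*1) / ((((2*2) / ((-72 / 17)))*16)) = 9 / 136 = 0.07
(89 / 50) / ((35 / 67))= 5963 / 1750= 3.41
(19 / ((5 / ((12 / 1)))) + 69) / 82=573 / 410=1.40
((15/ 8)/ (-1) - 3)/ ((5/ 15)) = -14.62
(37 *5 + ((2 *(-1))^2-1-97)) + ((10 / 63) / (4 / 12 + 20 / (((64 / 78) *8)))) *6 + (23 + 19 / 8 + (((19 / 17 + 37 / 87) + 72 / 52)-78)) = 29058531679 / 698786088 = 41.58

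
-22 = -22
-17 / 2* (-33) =561 / 2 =280.50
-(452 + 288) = -740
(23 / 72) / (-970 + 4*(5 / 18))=-23 / 69760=-0.00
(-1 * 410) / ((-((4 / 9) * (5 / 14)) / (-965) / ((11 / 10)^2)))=-60320799 / 20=-3016039.95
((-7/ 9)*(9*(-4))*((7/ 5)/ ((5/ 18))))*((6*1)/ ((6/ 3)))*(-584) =-6181056/ 25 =-247242.24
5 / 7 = 0.71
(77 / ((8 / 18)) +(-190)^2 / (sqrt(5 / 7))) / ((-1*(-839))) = 693 / 3356 +7220*sqrt(35) / 839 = 51.12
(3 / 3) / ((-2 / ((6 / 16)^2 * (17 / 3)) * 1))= -51 / 128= -0.40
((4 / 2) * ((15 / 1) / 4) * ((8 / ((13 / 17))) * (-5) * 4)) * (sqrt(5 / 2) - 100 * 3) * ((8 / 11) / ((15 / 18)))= 58752000 / 143 - 97920 * sqrt(10) / 143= 408687.76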